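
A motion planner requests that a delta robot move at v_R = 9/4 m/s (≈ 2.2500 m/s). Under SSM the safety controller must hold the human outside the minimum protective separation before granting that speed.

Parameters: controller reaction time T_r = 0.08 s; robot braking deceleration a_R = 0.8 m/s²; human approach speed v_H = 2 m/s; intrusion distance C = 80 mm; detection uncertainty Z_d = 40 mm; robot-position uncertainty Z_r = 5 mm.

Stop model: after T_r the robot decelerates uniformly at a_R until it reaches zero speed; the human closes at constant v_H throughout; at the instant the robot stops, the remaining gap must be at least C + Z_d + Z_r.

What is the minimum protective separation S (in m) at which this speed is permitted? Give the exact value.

stop time T_s = (9/4)/(4/5) = 2.8125 s
robot in T_r: 2.2500·0.0800 = 0.1800 m
braking distance = 2.2500²/(2·0.8000) = 3.1641 m
human closes 2.0000·2.8925 = 5.7850 m
C+Z_d+Z_r = 0.0800+0.0400+0.0050 = 0.1250 m
S_min ≈ 0.1800+3.1641+5.7850+0.1250  ⇒  S_min = 29613/3200 m

S_min = 29613/3200 m = 9.2541 m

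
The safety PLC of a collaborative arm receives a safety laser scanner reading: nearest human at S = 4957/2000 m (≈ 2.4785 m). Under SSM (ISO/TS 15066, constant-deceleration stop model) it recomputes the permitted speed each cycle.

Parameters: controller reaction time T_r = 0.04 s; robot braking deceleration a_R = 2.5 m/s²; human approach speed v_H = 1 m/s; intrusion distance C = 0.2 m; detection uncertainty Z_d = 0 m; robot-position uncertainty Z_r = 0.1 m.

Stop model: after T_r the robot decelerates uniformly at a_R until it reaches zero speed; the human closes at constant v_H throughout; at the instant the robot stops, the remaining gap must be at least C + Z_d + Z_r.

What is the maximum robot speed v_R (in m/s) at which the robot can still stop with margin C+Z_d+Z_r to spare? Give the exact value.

v_R_max = 47/20 m/s = 2.3500 m/s

quadratic (1/5)·v² + (11/25)·v + (-4277/2000) = 0
  disc = (11/25)² − 4·(1/5)·(-4277/2000) = 4761/2500 ; √disc = 69/50
  v_R = (−(11/25) + 69/50) / (2·(1/5)) = 47/20 m/s
check:
T_s = v_R/a_R = (47/20)/(5/2) = 0.9400 s
robot covers v_R·T_r = 2.3500·0.0400 = 0.0940 m before braking
braking distance = 2.3500²/(2·2.5000) = 1.1045 m
human over T_r+T_s: 1.0000·(0.0400+0.9400) = 0.9800 m
C+Z_d+Z_r = 0.2000+0.0000+0.1000 = 0.3000 m
sum ≈ 0.0940+1.1045+0.9800+0.3000 ≈ 2.4785 m = S ✓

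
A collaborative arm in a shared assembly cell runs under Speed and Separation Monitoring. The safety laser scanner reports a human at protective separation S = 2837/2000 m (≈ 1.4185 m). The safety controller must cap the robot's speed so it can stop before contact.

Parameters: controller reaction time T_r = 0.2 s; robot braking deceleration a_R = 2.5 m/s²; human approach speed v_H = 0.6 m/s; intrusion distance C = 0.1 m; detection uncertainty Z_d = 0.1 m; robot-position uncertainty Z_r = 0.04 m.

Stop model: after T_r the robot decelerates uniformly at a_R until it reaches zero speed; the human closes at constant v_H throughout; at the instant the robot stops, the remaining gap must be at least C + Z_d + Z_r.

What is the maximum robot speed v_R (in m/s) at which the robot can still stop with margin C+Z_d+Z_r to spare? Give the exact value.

quadratic (1/5)·v² + (11/25)·v + (-2117/2000) = 0
  disc = (11/25)² − 4·(1/5)·(-2117/2000) = 2601/2500 ; √disc = 51/50
  v_R = (−(11/25) + 51/50) / (2·(1/5)) = 29/20 m/s
check:
braking lasts T_s = (29/20)/(5/2) = 0.5800 s
robot covers v_R·T_r = 1.4500·0.2000 = 0.2900 m before braking
robot under decel: 1.4500²/(2·2.5000) = 0.4205 m
human over T_r+T_s: 0.6000·(0.2000+0.5800) = 0.4680 m
C+Z_d+Z_r = 0.1000+0.1000+0.0400 = 0.2400 m
sum ≈ 0.2900+0.4205+0.4680+0.2400 ≈ 1.4185 m = S ✓

v_R_max = 29/20 m/s = 1.4500 m/s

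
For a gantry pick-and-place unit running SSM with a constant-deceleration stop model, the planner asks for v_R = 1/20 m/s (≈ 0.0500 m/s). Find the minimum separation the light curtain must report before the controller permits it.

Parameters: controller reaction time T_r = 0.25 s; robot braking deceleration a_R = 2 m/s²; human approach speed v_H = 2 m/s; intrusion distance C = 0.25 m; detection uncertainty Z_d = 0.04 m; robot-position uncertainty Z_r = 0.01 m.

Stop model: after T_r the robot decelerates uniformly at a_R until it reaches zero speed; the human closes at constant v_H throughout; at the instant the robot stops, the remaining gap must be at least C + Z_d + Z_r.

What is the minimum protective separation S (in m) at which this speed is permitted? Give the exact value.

T_s = v_R/a_R = (1/20)/2 = 0.0250 s
robot in T_r: 0.0500·0.2500 = 0.0125 m
robot under decel: 0.0500²/(2·2.0000) = 0.0006 m
human closes 2.0000·0.2750 = 0.5500 m
C+Z_d+Z_r = 0.2500+0.0400+0.0100 = 0.3000 m
S_min ≈ 0.0125+0.0006+0.5500+0.3000  ⇒  S_min = 1381/1600 m

S_min = 1381/1600 m = 0.8631 m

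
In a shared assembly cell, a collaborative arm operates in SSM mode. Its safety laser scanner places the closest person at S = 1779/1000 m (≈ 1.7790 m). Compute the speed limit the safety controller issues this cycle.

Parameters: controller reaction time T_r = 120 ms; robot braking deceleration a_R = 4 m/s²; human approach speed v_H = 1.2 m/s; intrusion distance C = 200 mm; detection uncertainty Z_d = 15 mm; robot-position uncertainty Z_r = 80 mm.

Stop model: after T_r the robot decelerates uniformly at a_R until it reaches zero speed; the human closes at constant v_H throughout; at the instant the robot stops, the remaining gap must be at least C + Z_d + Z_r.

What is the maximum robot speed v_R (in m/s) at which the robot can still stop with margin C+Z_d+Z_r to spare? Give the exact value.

at the boundary: (1/8)·v² + (21/50)·v + (-67/50) = 0
  disc = (21/50)² − 4·(1/8)·(-67/50) = 529/625 ; √disc = 23/25
  v_R = (−(21/50) + 23/25) / (2·(1/8)) = 2 m/s
check:
stop time T_s = 2/4 = 0.5000 s
reaction-phase robot travel = 2.0000·0.1200 = 0.2400 m
robot under decel: 2.0000²/(2·4.0000) = 0.5000 m
human closes 1.2000·0.6200 = 0.7440 m
C+Z_d+Z_r = 0.2000+0.0150+0.0800 = 0.2950 m
sum ≈ 0.2400+0.5000+0.7440+0.2950 ≈ 1.7790 m = S ✓

v_R_max = 2 m/s = 2.0000 m/s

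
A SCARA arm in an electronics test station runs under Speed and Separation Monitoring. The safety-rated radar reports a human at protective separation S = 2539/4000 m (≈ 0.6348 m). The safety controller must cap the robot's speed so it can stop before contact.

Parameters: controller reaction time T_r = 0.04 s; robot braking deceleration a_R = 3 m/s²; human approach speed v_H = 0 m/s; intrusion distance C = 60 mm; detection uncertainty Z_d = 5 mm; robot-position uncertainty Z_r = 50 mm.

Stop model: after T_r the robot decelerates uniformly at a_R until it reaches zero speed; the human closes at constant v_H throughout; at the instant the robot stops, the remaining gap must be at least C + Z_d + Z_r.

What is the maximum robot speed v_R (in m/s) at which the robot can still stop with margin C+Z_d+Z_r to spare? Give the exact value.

at the boundary: (1/6)·v² + (1/25)·v + (-2079/4000) = 0
  disc = (1/25)² − 4·(1/6)·(-2079/4000) = 3481/10000 ; √disc = 59/100
  v_R = (−(1/25) + 59/100) / (2·(1/6)) = 33/20 m/s
check:
stop time T_s = (33/20)/3 = 0.5500 s
robot in T_r: 1.6500·0.0400 = 0.0660 m
robot covers 1.6500·0.5500 − ½·3.0000·0.5500² = 0.4537 m while stopping
human over T_r+T_s: 0.0000·(0.0400+0.5500) = 0.0000 m
margins: 0.0600+0.0050+0.0500 = 0.1150 m
sum ≈ 0.0660+0.4537+0.0000+0.1150 ≈ 0.6348 m = S ✓

v_R_max = 33/20 m/s = 1.6500 m/s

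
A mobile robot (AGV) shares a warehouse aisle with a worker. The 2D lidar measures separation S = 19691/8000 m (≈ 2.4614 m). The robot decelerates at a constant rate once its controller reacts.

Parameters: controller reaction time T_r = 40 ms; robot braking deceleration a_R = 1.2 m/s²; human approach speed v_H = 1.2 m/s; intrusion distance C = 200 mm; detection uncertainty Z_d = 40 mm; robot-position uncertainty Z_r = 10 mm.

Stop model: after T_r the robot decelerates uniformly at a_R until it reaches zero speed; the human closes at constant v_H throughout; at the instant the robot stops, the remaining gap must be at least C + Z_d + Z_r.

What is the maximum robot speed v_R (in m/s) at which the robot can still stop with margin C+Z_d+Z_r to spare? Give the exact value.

at the boundary: (5/12)·v² + (26/25)·v + (-17307/8000) = 0
  disc = (26/25)² − 4·(5/12)·(-17307/8000) = 187489/40000 ; √disc = 433/200
  v_R = (−(26/25) + 433/200) / (2·(5/12)) = 27/20 m/s
check:
braking lasts T_s = (27/20)/(6/5) = 1.1250 s
reaction-phase robot travel = 1.3500·0.0400 = 0.0540 m
braking distance = 1.3500²/(2·1.2000) = 0.7594 m
human closes 1.2000·1.1650 = 1.3980 m
C+Z_d+Z_r = 0.2000+0.0400+0.0100 = 0.2500 m
sum ≈ 0.0540+0.7594+1.3980+0.2500 ≈ 2.4614 m = S ✓

v_R_max = 27/20 m/s = 1.3500 m/s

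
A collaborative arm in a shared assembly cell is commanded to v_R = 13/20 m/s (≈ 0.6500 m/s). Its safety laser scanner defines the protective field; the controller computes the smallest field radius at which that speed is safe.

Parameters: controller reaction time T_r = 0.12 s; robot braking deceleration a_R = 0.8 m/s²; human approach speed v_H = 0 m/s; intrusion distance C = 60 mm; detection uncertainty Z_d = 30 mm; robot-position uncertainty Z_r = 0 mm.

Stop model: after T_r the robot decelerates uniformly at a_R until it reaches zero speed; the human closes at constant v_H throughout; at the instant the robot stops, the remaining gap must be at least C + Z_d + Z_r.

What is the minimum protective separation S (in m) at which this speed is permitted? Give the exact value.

stop time T_s = (13/20)/(4/5) = 0.8125 s
robot covers v_R·T_r = 0.6500·0.1200 = 0.0780 m before braking
braking distance = 0.6500²/(2·0.8000) = 0.2641 m
person approaches 0.0000·(0.1200+0.8125) = 0.0000 m
C+Z_d+Z_r = 0.0600+0.0300+0.0000 = 0.0900 m
S_min ≈ 0.0780+0.2641+0.0000+0.0900  ⇒  S_min = 6913/16000 m

S_min = 6913/16000 m = 0.4321 m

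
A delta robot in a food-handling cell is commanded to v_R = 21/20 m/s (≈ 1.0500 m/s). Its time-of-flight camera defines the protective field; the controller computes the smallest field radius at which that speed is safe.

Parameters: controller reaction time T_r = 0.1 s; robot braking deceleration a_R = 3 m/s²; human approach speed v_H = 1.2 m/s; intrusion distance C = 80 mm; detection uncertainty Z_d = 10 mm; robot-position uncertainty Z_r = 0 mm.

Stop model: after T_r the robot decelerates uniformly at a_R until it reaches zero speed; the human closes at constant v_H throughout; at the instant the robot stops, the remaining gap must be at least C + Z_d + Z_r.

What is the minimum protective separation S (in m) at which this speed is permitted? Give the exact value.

T_s = v_R/a_R = (21/20)/3 = 0.3500 s
robot covers v_R·T_r = 1.0500·0.1000 = 0.1050 m before braking
robot covers 1.0500·0.3500 − ½·3.0000·0.3500² = 0.1837 m while stopping
human closes 1.2000·0.4500 = 0.5400 m
C+Z_d+Z_r = 0.0800+0.0100+0.0000 = 0.0900 m
S_min ≈ 0.1050+0.1837+0.5400+0.0900  ⇒  S_min = 147/160 m

S_min = 147/160 m = 0.9187 m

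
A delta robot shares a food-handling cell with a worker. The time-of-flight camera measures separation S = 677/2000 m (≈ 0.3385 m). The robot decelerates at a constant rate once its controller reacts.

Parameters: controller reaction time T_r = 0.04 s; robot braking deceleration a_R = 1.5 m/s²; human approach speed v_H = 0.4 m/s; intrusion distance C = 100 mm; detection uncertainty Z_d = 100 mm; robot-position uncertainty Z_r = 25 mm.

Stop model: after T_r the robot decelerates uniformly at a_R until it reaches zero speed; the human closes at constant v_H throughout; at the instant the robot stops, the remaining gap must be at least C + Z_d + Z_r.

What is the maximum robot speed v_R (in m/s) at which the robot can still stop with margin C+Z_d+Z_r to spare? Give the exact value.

quadratic (1/3)·v² + (23/75)·v + (-39/400) = 0
  disc = (23/75)² − 4·(1/3)·(-39/400) = 5041/22500 ; √disc = 71/150
  v_R = (−(23/75) + 71/150) / (2·(1/3)) = 1/4 m/s
check:
stop time T_s = (1/4)/(3/2) = 0.1667 s
reaction-phase robot travel = 0.2500·0.0400 = 0.0100 m
robot under decel: 0.2500²/(2·1.5000) = 0.0208 m
person approaches 0.4000·(0.0400+0.1667) = 0.0827 m
residual clearance needed = 0.1000+0.1000+0.0250 = 0.2250 m
sum ≈ 0.0100+0.0208+0.0827+0.2250 ≈ 0.3385 m = S ✓

v_R_max = 1/4 m/s = 0.2500 m/s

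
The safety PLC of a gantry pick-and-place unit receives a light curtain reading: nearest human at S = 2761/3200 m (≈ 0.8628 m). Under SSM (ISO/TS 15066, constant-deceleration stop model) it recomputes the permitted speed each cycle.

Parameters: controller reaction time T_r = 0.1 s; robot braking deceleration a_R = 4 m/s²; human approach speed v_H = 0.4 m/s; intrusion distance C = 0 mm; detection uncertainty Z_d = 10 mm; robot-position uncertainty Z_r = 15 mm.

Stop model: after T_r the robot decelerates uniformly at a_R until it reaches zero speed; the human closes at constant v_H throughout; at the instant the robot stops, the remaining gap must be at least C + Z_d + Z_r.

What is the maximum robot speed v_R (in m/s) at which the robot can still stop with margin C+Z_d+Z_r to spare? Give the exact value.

v_R_max = 37/20 m/s = 1.8500 m/s

collect terms ⇒ (1/8)·v_R² + (1/5)·v_R + (-2553/3200) = 0
  disc = (1/5)² − 4·(1/8)·(-2553/3200) = 2809/6400 ; √disc = 53/80
  v_R = (−(1/5) + 53/80) / (2·(1/8)) = 37/20 m/s
check:
braking lasts T_s = (37/20)/4 = 0.4625 s
reaction-phase robot travel = 1.8500·0.1000 = 0.1850 m
robot covers 1.8500·0.4625 − ½·4.0000·0.4625² = 0.4278 m while stopping
human closes 0.4000·0.5625 = 0.2250 m
margins: 0.0000+0.0100+0.0150 = 0.0250 m
sum ≈ 0.1850+0.4278+0.2250+0.0250 ≈ 0.8628 m = S ✓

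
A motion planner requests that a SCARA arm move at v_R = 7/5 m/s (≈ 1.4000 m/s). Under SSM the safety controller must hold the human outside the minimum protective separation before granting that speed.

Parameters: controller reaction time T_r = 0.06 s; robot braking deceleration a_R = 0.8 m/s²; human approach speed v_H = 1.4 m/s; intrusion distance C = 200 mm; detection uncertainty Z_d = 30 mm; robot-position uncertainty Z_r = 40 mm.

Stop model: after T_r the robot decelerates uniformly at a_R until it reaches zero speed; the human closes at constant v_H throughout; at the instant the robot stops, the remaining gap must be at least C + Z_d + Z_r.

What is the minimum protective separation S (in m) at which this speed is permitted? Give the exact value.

braking lasts T_s = (7/5)/(4/5) = 1.7500 s
reaction-phase robot travel = 1.4000·0.0600 = 0.0840 m
robot under decel: 1.4000²/(2·0.8000) = 1.2250 m
person approaches 1.4000·(0.0600+1.7500) = 2.5340 m
residual clearance needed = 0.2000+0.0300+0.0400 = 0.2700 m
S_min ≈ 0.0840+1.2250+2.5340+0.2700  ⇒  S_min = 4113/1000 m

S_min = 4113/1000 m = 4.1130 m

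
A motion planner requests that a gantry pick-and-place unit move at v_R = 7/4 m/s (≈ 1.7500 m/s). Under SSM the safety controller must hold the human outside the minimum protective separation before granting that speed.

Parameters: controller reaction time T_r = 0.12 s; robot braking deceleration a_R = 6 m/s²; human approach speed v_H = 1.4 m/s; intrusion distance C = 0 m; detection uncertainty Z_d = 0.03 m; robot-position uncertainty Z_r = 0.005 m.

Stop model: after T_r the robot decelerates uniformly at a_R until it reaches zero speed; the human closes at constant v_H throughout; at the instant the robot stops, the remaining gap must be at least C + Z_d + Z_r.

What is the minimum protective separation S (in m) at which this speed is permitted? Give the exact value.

S_min = 25837/24000 m = 1.0765 m

braking lasts T_s = (7/4)/6 = 0.2917 s
robot covers v_R·T_r = 1.7500·0.1200 = 0.2100 m before braking
robot under decel: 1.7500²/(2·6.0000) = 0.2552 m
person approaches 1.4000·(0.1200+0.2917) = 0.5763 m
C+Z_d+Z_r = 0.0000+0.0300+0.0050 = 0.0350 m
S_min ≈ 0.2100+0.2552+0.5763+0.0350  ⇒  S_min = 25837/24000 m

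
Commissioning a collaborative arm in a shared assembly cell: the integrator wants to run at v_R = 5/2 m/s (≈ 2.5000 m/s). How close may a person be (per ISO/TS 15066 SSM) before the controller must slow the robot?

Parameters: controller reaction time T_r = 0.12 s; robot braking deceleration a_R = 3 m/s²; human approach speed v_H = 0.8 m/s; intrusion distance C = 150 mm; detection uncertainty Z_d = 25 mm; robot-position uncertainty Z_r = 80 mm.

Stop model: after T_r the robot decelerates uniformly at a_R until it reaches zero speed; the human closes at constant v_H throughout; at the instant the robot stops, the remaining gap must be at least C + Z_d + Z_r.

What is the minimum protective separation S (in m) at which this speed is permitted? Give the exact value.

S_min = 3539/1500 m = 2.3593 m

T_s = v_R/a_R = (5/2)/3 = 0.8333 s
reaction-phase robot travel = 2.5000·0.1200 = 0.3000 m
robot covers 2.5000·0.8333 − ½·3.0000·0.8333² = 1.0417 m while stopping
human over T_r+T_s: 0.8000·(0.1200+0.8333) = 0.7627 m
residual clearance needed = 0.1500+0.0250+0.0800 = 0.2550 m
S_min ≈ 0.3000+1.0417+0.7627+0.2550  ⇒  S_min = 3539/1500 m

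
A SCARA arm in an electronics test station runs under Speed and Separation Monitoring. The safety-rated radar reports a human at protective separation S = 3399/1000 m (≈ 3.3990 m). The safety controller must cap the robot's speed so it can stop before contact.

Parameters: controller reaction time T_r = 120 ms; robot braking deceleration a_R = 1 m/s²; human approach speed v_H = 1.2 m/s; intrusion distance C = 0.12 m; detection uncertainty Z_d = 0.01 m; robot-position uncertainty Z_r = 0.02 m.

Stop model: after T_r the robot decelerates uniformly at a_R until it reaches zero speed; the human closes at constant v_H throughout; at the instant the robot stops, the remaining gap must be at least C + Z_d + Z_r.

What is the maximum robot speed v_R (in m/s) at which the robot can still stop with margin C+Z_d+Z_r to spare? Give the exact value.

at the boundary: (1/2)·v² + (33/25)·v + (-621/200) = 0
  disc = (33/25)² − 4·(1/2)·(-621/200) = 19881/2500 ; √disc = 141/50
  v_R = (−(33/25) + 141/50) / (2·(1/2)) = 3/2 m/s
check:
T_s = v_R/a_R = (3/2)/1 = 1.5000 s
reaction-phase robot travel = 1.5000·0.1200 = 0.1800 m
robot covers 1.5000·1.5000 − ½·1.0000·1.5000² = 1.1250 m while stopping
human over T_r+T_s: 1.2000·(0.1200+1.5000) = 1.9440 m
C+Z_d+Z_r = 0.1200+0.0100+0.0200 = 0.1500 m
sum ≈ 0.1800+1.1250+1.9440+0.1500 ≈ 3.3990 m = S ✓

v_R_max = 3/2 m/s = 1.5000 m/s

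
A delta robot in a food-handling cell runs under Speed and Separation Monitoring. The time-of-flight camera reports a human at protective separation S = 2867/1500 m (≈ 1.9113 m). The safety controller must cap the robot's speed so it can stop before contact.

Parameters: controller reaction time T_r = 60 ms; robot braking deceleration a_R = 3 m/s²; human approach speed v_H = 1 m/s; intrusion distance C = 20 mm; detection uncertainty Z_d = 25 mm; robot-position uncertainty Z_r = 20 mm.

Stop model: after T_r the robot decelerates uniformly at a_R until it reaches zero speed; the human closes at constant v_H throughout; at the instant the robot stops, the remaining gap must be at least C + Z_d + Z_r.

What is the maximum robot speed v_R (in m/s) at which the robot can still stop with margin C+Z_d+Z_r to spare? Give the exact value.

at the boundary: (1/6)·v² + (59/150)·v + (-5359/3000) = 0
  disc = (59/150)² − 4·(1/6)·(-5359/3000) = 841/625 ; √disc = 29/25
  v_R = (−(59/150) + 29/25) / (2·(1/6)) = 23/10 m/s
check:
T_s = v_R/a_R = (23/10)/3 = 0.7667 s
reaction-phase robot travel = 2.3000·0.0600 = 0.1380 m
robot covers 2.3000·0.7667 − ½·3.0000·0.7667² = 0.8817 m while stopping
human over T_r+T_s: 1.0000·(0.0600+0.7667) = 0.8267 m
residual clearance needed = 0.0200+0.0250+0.0200 = 0.0650 m
sum ≈ 0.1380+0.8817+0.8267+0.0650 ≈ 1.9113 m = S ✓

v_R_max = 23/10 m/s = 2.3000 m/s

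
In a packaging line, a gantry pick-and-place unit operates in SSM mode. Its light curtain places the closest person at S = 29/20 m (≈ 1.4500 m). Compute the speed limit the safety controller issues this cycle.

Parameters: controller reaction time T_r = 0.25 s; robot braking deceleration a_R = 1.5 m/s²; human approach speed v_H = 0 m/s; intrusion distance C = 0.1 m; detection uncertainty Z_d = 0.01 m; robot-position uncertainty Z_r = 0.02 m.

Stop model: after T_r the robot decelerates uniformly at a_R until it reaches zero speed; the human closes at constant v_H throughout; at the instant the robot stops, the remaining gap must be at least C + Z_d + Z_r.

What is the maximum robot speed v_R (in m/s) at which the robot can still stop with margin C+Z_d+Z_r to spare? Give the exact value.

v_R_max = 33/20 m/s = 1.6500 m/s

at the boundary: (1/3)·v² + (1/4)·v + (-33/25) = 0
  disc = (1/4)² − 4·(1/3)·(-33/25) = 729/400 ; √disc = 27/20
  v_R = (−(1/4) + 27/20) / (2·(1/3)) = 33/20 m/s
check:
braking lasts T_s = (33/20)/(3/2) = 1.1000 s
robot covers v_R·T_r = 1.6500·0.2500 = 0.4125 m before braking
braking distance = 1.6500²/(2·1.5000) = 0.9075 m
human closes 0.0000·1.3500 = 0.0000 m
margins: 0.1000+0.0100+0.0200 = 0.1300 m
sum ≈ 0.4125+0.9075+0.0000+0.1300 ≈ 1.4500 m = S ✓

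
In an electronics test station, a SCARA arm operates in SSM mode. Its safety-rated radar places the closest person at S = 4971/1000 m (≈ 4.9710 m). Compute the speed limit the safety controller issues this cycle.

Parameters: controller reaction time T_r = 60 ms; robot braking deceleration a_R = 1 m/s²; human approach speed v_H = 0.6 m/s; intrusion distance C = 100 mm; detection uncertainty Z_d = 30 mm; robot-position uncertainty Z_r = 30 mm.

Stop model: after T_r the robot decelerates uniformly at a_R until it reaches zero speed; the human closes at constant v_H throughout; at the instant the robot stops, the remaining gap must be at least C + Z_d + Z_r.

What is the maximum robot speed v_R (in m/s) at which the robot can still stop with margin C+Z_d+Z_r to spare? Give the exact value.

v_R_max = 5/2 m/s = 2.5000 m/s

at the boundary: (1/2)·v² + (33/50)·v + (-191/40) = 0
  disc = (33/50)² − 4·(1/2)·(-191/40) = 6241/625 ; √disc = 79/25
  v_R = (−(33/50) + 79/25) / (2·(1/2)) = 5/2 m/s
check:
braking lasts T_s = (5/2)/1 = 2.5000 s
robot in T_r: 2.5000·0.0600 = 0.1500 m
braking distance = 2.5000²/(2·1.0000) = 3.1250 m
human closes 0.6000·2.5600 = 1.5360 m
residual clearance needed = 0.1000+0.0300+0.0300 = 0.1600 m
sum ≈ 0.1500+3.1250+1.5360+0.1600 ≈ 4.9710 m = S ✓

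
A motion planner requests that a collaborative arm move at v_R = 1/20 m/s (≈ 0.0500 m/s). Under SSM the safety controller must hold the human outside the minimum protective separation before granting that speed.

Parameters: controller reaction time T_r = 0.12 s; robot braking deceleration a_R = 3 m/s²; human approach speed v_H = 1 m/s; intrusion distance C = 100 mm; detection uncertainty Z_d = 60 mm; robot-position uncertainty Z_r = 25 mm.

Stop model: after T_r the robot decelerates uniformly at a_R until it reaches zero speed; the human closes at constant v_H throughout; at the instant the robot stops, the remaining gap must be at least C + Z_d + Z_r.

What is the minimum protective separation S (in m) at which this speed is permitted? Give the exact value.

stop time T_s = (1/20)/3 = 0.0167 s
robot in T_r: 0.0500·0.1200 = 0.0060 m
braking distance = 0.0500²/(2·3.0000) = 0.0004 m
human over T_r+T_s: 1.0000·(0.1200+0.0167) = 0.1367 m
C+Z_d+Z_r = 0.1000+0.0600+0.0250 = 0.1850 m
S_min ≈ 0.0060+0.0004+0.1367+0.1850  ⇒  S_min = 3937/12000 m

S_min = 3937/12000 m = 0.3281 m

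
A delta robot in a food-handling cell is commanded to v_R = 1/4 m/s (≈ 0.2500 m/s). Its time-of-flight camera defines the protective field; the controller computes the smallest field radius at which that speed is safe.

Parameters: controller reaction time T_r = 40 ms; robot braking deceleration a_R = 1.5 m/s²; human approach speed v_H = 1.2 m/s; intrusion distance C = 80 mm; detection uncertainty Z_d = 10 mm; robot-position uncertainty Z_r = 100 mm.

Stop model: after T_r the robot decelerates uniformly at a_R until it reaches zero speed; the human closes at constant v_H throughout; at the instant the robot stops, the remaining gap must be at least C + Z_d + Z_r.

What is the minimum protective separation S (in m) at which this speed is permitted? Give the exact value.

stop time T_s = (1/4)/(3/2) = 0.1667 s
reaction-phase robot travel = 0.2500·0.0400 = 0.0100 m
robot under decel: 0.2500²/(2·1.5000) = 0.0208 m
human over T_r+T_s: 1.2000·(0.0400+0.1667) = 0.2480 m
residual clearance needed = 0.0800+0.0100+0.1000 = 0.1900 m
S_min ≈ 0.0100+0.0208+0.2480+0.1900  ⇒  S_min = 2813/6000 m

S_min = 2813/6000 m = 0.4688 m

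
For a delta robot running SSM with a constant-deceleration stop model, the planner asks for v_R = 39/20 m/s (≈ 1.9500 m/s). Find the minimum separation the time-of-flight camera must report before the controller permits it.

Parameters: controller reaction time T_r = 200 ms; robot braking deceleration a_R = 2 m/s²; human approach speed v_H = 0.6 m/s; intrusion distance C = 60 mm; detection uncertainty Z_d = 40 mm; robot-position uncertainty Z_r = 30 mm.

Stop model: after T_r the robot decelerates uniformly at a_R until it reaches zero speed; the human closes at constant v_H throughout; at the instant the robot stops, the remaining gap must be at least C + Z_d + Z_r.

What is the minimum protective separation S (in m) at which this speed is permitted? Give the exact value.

T_s = v_R/a_R = (39/20)/2 = 0.9750 s
robot covers v_R·T_r = 1.9500·0.2000 = 0.3900 m before braking
robot under decel: 1.9500²/(2·2.0000) = 0.9506 m
human closes 0.6000·1.1750 = 0.7050 m
residual clearance needed = 0.0600+0.0400+0.0300 = 0.1300 m
S_min ≈ 0.3900+0.9506+0.7050+0.1300  ⇒  S_min = 3481/1600 m

S_min = 3481/1600 m = 2.1756 m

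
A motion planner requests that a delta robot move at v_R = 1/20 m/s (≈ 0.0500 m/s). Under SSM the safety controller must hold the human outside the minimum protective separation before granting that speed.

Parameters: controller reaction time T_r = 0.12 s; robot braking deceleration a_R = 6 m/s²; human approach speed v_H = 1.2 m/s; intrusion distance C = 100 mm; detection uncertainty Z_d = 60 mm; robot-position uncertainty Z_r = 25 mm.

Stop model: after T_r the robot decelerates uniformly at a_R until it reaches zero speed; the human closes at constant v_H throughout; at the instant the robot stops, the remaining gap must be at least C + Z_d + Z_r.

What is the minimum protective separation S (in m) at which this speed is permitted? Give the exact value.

braking lasts T_s = (1/20)/6 = 0.0083 s
robot in T_r: 0.0500·0.1200 = 0.0060 m
robot covers 0.0500·0.0083 − ½·6.0000·0.0083² = 0.0002 m while stopping
person approaches 1.2000·(0.1200+0.0083) = 0.1540 m
residual clearance needed = 0.1000+0.0600+0.0250 = 0.1850 m
S_min ≈ 0.0060+0.0002+0.1540+0.1850  ⇒  S_min = 1657/4800 m

S_min = 1657/4800 m = 0.3452 m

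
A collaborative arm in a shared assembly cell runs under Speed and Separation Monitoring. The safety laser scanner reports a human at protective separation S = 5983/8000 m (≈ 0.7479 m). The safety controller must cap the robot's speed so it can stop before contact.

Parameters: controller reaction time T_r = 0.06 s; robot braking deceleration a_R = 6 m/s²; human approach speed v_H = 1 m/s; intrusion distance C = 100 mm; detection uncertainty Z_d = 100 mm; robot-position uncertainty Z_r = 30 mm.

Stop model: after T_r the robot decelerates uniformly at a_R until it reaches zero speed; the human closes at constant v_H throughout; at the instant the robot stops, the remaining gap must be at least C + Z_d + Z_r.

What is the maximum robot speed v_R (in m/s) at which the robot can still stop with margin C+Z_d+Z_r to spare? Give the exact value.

at the boundary: (1/12)·v² + (17/75)·v + (-3663/8000) = 0
  disc = (17/75)² − 4·(1/12)·(-3663/8000) = 73441/360000 ; √disc = 271/600
  v_R = (−(17/75) + 271/600) / (2·(1/12)) = 27/20 m/s
check:
braking lasts T_s = (27/20)/6 = 0.2250 s
robot covers v_R·T_r = 1.3500·0.0600 = 0.0810 m before braking
robot under decel: 1.3500²/(2·6.0000) = 0.1519 m
human closes 1.0000·0.2850 = 0.2850 m
residual clearance needed = 0.1000+0.1000+0.0300 = 0.2300 m
sum ≈ 0.0810+0.1519+0.2850+0.2300 ≈ 0.7479 m = S ✓

v_R_max = 27/20 m/s = 1.3500 m/s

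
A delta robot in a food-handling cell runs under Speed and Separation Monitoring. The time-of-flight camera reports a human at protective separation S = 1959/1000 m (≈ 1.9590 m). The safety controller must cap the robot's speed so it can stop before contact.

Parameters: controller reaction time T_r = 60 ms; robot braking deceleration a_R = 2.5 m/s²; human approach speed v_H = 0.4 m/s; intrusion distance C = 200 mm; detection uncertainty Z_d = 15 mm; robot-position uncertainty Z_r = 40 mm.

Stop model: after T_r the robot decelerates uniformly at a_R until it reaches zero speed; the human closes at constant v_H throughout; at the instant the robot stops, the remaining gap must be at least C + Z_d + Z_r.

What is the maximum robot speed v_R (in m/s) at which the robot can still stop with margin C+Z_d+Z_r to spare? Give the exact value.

at the boundary: (1/5)·v² + (11/50)·v + (-42/25) = 0
  disc = (11/50)² − 4·(1/5)·(-42/25) = 3481/2500 ; √disc = 59/50
  v_R = (−(11/50) + 59/50) / (2·(1/5)) = 12/5 m/s
check:
T_s = v_R/a_R = (12/5)/(5/2) = 0.9600 s
reaction-phase robot travel = 2.4000·0.0600 = 0.1440 m
braking distance = 2.4000²/(2·2.5000) = 1.1520 m
human closes 0.4000·1.0200 = 0.4080 m
residual clearance needed = 0.2000+0.0150+0.0400 = 0.2550 m
sum ≈ 0.1440+1.1520+0.4080+0.2550 ≈ 1.9590 m = S ✓

v_R_max = 12/5 m/s = 2.4000 m/s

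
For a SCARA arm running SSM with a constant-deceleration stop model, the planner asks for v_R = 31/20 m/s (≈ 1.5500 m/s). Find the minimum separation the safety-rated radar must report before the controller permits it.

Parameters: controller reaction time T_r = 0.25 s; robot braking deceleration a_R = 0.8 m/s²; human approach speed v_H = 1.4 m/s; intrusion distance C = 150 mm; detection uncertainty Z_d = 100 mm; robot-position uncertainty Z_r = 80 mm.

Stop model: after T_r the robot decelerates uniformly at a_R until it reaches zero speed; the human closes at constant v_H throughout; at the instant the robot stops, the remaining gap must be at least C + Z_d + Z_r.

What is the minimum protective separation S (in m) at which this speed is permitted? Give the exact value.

S_min = 16901/3200 m = 5.2816 m

stop time T_s = (31/20)/(4/5) = 1.9375 s
reaction-phase robot travel = 1.5500·0.2500 = 0.3875 m
braking distance = 1.5500²/(2·0.8000) = 1.5016 m
human over T_r+T_s: 1.4000·(0.2500+1.9375) = 3.0625 m
margins: 0.1500+0.1000+0.0800 = 0.3300 m
S_min ≈ 0.3875+1.5016+3.0625+0.3300  ⇒  S_min = 16901/3200 m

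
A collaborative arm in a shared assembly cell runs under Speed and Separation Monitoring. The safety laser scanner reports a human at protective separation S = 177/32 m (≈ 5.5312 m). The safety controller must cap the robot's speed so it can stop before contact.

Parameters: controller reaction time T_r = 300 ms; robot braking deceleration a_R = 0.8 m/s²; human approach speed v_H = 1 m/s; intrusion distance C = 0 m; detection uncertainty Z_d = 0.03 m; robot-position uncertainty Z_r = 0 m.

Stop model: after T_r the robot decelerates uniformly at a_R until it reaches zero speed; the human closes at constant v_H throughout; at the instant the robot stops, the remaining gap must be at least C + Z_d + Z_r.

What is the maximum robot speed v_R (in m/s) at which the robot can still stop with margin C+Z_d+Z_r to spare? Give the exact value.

v_R_max = 19/10 m/s = 1.9000 m/s

at the boundary: (5/8)·v² + (31/20)·v + (-4161/800) = 0
  disc = (31/20)² − 4·(5/8)·(-4161/800) = 24649/1600 ; √disc = 157/40
  v_R = (−(31/20) + 157/40) / (2·(5/8)) = 19/10 m/s
check:
braking lasts T_s = (19/10)/(4/5) = 2.3750 s
reaction-phase robot travel = 1.9000·0.3000 = 0.5700 m
braking distance = 1.9000²/(2·0.8000) = 2.2563 m
human over T_r+T_s: 1.0000·(0.3000+2.3750) = 2.6750 m
margins: 0.0000+0.0300+0.0000 = 0.0300 m
sum ≈ 0.5700+2.2563+2.6750+0.0300 ≈ 5.5312 m = S ✓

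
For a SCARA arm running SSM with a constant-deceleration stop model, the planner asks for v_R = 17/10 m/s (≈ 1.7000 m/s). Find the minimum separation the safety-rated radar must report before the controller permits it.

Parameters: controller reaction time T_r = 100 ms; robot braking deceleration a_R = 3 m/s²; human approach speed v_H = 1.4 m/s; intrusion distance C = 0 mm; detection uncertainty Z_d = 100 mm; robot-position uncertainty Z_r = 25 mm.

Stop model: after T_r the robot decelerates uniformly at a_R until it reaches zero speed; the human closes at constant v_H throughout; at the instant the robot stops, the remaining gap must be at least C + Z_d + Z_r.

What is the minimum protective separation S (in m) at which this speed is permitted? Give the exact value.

stop time T_s = (17/10)/3 = 0.5667 s
robot in T_r: 1.7000·0.1000 = 0.1700 m
robot covers 1.7000·0.5667 − ½·3.0000·0.5667² = 0.4817 m while stopping
human closes 1.4000·0.6667 = 0.9333 m
residual clearance needed = 0.0000+0.1000+0.0250 = 0.1250 m
S_min ≈ 0.1700+0.4817+0.9333+0.1250  ⇒  S_min = 171/100 m

S_min = 171/100 m = 1.7100 m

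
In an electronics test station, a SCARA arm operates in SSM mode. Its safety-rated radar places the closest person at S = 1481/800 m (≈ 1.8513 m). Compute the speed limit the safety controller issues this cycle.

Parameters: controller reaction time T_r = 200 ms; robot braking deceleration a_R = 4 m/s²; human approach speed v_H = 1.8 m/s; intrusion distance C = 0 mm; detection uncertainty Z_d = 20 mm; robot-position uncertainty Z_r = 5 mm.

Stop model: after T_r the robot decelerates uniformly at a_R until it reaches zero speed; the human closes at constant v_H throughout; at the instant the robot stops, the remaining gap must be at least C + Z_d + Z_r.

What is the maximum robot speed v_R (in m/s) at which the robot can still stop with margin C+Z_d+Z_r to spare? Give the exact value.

v_R_max = 17/10 m/s = 1.7000 m/s

at the boundary: (1/8)·v² + (13/20)·v + (-1173/800) = 0
  disc = (13/20)² − 4·(1/8)·(-1173/800) = 1849/1600 ; √disc = 43/40
  v_R = (−(13/20) + 43/40) / (2·(1/8)) = 17/10 m/s
check:
braking lasts T_s = (17/10)/4 = 0.4250 s
robot in T_r: 1.7000·0.2000 = 0.3400 m
robot under decel: 1.7000²/(2·4.0000) = 0.3613 m
person approaches 1.8000·(0.2000+0.4250) = 1.1250 m
C+Z_d+Z_r = 0.0000+0.0200+0.0050 = 0.0250 m
sum ≈ 0.3400+0.3613+1.1250+0.0250 ≈ 1.8513 m = S ✓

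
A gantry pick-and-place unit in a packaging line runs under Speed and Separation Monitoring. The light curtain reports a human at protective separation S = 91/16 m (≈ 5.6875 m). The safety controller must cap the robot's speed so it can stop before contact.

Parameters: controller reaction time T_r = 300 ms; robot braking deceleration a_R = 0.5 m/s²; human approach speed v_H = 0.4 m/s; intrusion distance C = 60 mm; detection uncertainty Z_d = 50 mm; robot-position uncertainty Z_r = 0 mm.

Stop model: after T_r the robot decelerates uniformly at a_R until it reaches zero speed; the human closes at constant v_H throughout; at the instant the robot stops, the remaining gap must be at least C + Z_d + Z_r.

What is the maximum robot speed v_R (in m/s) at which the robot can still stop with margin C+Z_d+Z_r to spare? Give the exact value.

v_R_max = 37/20 m/s = 1.8500 m/s

collect terms ⇒ (1)·v_R² + (11/10)·v_R + (-2183/400) = 0
  disc = (11/10)² − 4·(1)·(-2183/400) = 576/25 ; √disc = 24/5
  v_R = (−(11/10) + 24/5) / (2·(1)) = 37/20 m/s
check:
stop time T_s = (37/20)/(1/2) = 3.7000 s
robot in T_r: 1.8500·0.3000 = 0.5550 m
robot under decel: 1.8500²/(2·0.5000) = 3.4225 m
person approaches 0.4000·(0.3000+3.7000) = 1.6000 m
residual clearance needed = 0.0600+0.0500+0.0000 = 0.1100 m
sum ≈ 0.5550+3.4225+1.6000+0.1100 ≈ 5.6875 m = S ✓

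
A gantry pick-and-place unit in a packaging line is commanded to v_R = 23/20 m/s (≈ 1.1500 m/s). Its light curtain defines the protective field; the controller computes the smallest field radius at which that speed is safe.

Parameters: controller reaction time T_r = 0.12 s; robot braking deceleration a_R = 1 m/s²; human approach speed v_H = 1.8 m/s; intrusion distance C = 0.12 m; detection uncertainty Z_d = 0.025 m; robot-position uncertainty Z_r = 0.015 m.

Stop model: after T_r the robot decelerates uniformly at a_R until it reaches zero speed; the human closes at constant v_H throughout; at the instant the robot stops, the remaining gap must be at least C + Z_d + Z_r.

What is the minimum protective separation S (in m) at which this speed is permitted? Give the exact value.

S_min = 12981/4000 m = 3.2452 m

T_s = v_R/a_R = (23/20)/1 = 1.1500 s
reaction-phase robot travel = 1.1500·0.1200 = 0.1380 m
robot covers 1.1500·1.1500 − ½·1.0000·1.1500² = 0.6613 m while stopping
human closes 1.8000·1.2700 = 2.2860 m
residual clearance needed = 0.1200+0.0250+0.0150 = 0.1600 m
S_min ≈ 0.1380+0.6613+2.2860+0.1600  ⇒  S_min = 12981/4000 m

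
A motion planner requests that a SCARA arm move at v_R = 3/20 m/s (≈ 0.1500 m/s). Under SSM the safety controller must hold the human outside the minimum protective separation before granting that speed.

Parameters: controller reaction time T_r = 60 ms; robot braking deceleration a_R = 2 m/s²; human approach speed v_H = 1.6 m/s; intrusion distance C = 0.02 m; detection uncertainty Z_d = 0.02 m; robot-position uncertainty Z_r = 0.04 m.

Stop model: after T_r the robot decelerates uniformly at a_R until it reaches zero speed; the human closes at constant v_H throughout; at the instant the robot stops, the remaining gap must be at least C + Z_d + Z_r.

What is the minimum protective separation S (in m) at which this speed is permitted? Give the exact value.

S_min = 497/1600 m = 0.3106 m

braking lasts T_s = (3/20)/2 = 0.0750 s
reaction-phase robot travel = 0.1500·0.0600 = 0.0090 m
robot under decel: 0.1500²/(2·2.0000) = 0.0056 m
person approaches 1.6000·(0.0600+0.0750) = 0.2160 m
C+Z_d+Z_r = 0.0200+0.0200+0.0400 = 0.0800 m
S_min ≈ 0.0090+0.0056+0.2160+0.0800  ⇒  S_min = 497/1600 m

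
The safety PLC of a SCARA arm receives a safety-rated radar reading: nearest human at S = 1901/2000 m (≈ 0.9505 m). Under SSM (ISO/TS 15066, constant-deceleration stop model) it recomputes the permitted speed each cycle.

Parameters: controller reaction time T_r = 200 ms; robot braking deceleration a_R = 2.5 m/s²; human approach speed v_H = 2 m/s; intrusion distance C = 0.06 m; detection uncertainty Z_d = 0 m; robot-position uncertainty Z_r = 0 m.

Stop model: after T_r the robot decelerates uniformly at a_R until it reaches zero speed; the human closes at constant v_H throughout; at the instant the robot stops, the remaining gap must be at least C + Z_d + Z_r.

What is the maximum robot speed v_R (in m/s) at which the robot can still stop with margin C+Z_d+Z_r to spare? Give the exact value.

quadratic (1/5)·v² + (1)·v + (-981/2000) = 0
  disc = (1)² − 4·(1/5)·(-981/2000) = 3481/2500 ; √disc = 59/50
  v_R = (−(1) + 59/50) / (2·(1/5)) = 9/20 m/s
check:
braking lasts T_s = (9/20)/(5/2) = 0.1800 s
robot in T_r: 0.4500·0.2000 = 0.0900 m
robot under decel: 0.4500²/(2·2.5000) = 0.0405 m
human closes 2.0000·0.3800 = 0.7600 m
margins: 0.0600+0.0000+0.0000 = 0.0600 m
sum ≈ 0.0900+0.0405+0.7600+0.0600 ≈ 0.9505 m = S ✓

v_R_max = 9/20 m/s = 0.4500 m/s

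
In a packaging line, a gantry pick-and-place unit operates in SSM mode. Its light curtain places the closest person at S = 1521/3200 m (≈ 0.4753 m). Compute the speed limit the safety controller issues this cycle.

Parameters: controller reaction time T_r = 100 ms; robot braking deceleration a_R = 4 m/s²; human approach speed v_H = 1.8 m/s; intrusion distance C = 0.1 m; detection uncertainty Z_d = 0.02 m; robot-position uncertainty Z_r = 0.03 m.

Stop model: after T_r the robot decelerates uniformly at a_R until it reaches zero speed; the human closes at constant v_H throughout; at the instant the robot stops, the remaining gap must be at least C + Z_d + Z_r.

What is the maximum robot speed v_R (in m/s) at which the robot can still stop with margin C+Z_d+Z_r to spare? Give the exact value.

v_R_max = 1/4 m/s = 0.2500 m/s

collect terms ⇒ (1/8)·v_R² + (11/20)·v_R + (-93/640) = 0
  disc = (11/20)² − 4·(1/8)·(-93/640) = 2401/6400 ; √disc = 49/80
  v_R = (−(11/20) + 49/80) / (2·(1/8)) = 1/4 m/s
check:
T_s = v_R/a_R = (1/4)/4 = 0.0625 s
robot covers v_R·T_r = 0.2500·0.1000 = 0.0250 m before braking
robot under decel: 0.2500²/(2·4.0000) = 0.0078 m
human closes 1.8000·0.1625 = 0.2925 m
residual clearance needed = 0.1000+0.0200+0.0300 = 0.1500 m
sum ≈ 0.0250+0.0078+0.2925+0.1500 ≈ 0.4753 m = S ✓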